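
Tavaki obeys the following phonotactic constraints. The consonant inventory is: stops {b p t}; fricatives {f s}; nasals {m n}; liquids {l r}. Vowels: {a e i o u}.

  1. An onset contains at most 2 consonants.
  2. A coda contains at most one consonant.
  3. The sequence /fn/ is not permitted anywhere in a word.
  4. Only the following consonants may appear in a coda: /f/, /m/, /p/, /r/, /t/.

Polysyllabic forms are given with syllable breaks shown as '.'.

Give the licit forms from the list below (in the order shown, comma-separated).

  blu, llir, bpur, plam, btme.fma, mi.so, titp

blu, llir, bpur, plam, mi.so

blu — σ1 onset /bl/ (2C), coda /∅/ ok → licit
llir — σ1 onset /ll/ (2C), coda /r/ ok → licit
bpur — σ1 onset /bp/ (2C), coda /r/ ok → licit
plam — σ1 onset /pl/ (2C), coda /m/ ok → licit
btme.fma — violates constraint 1: syllable 1 onset /btm/ has 3 consonants (> 2) → illicit
mi.so — σ1 onset /m/, coda /∅/ ok; σ2 onset /s/, coda /∅/ ok → licit
titp — violates constraint 2: syllable 1 coda /tp/ has 2 consonants (> 1) → illicit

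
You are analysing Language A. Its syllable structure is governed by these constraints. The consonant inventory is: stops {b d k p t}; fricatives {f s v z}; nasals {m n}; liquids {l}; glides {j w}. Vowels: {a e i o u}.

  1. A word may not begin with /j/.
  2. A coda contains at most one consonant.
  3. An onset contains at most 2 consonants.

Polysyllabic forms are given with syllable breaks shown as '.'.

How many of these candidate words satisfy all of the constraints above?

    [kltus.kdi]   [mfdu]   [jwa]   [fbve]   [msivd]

0

[kltus.kdi] — violates constraint 3: syllable 1 onset /klt/ has 3 consonants (> 2) → ill-formed
[mfdu] — violates constraint 3: syllable 1 onset /mfd/ has 3 consonants (> 2) → ill-formed
[jwa] — violates constraint 1: word begins with /j/ → ill-formed
[fbve] — violates constraint 3: syllable 1 onset /fbv/ has 3 consonants (> 2) → ill-formed
[msivd] — violates constraint 2: syllable 1 coda /vd/ has 2 consonants (> 1) → ill-formed
No form is well-formed → 0.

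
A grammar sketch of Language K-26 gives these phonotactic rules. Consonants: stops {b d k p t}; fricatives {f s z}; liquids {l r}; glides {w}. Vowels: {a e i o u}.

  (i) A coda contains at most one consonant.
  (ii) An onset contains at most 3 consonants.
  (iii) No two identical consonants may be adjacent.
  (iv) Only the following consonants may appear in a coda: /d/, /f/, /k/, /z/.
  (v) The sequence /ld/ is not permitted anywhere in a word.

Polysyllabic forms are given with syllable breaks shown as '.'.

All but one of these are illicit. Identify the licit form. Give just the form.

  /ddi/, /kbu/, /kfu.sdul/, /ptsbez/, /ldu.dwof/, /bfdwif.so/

/kbu/

/ddi/ — violates constraint (iii): adjacent identical consonants /dd/ → illicit
/kbu/ — σ1 onset /kb/ (2C), coda /∅/ ok → licit
/kfu.sdul/ — violates constraint (iv): syllable 2 coda contains /l/, which is not a licensed coda consonant → illicit
/ptsbez/ — violates constraint (ii): syllable 1 onset /ptsb/ has 4 consonants (> 3) → illicit
/ldu.dwof/ — violates constraint (v): contains banned sequence /ld/ → illicit
/bfdwif.so/ — violates constraint (ii): syllable 1 onset /bfdw/ has 4 consonants (> 3) → illicit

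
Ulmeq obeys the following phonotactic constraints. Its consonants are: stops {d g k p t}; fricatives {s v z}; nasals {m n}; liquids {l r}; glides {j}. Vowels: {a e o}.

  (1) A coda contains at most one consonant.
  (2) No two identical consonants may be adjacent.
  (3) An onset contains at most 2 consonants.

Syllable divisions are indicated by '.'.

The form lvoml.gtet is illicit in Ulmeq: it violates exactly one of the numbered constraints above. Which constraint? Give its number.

1

lvoml.gtet: syllable 1 coda /ml/ has 2 consonants (> 1).
This is a violation of constraint 1: "A coda contains at most one consonant."
The remaining constraints (2, 3) are satisfied.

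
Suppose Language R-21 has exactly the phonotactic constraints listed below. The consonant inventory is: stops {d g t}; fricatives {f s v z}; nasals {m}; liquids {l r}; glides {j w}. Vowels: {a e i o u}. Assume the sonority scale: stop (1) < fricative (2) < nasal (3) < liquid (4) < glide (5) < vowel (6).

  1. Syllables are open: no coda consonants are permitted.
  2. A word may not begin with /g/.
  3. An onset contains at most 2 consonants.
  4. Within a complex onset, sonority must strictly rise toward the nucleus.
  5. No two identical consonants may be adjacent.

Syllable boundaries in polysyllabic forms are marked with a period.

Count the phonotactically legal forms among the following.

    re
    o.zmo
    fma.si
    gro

re — σ1 onset /r/, coda /∅/ ok → phonotactically legal
o.zmo — σ1 onset /∅/, coda /∅/ ok; σ2 onset /zm/ (2→3 rises), coda /∅/ ok → phonotactically legal
fma.si — σ1 onset /fm/ (2→3 rises), coda /∅/ ok; σ2 onset /s/, coda /∅/ ok → phonotactically legal
gro — violates constraint 2: word begins with /g/ → phonotactically illegal
Phonotactically legal: re, o.zmo, fma.si → 3.

3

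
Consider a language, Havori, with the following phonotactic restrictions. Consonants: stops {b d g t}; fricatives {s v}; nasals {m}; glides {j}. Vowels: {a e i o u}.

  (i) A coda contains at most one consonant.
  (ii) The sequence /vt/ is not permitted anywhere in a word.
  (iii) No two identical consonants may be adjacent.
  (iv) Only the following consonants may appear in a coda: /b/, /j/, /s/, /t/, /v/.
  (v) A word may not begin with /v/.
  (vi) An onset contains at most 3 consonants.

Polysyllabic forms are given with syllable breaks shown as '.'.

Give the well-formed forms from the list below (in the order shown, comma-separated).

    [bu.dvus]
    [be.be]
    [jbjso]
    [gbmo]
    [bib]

[bu.dvus] — σ1 onset /b/, coda /∅/ ok; σ2 onset /dv/ (2C), coda /s/ ok → well-formed
[be.be] — σ1 onset /b/, coda /∅/ ok; σ2 onset /b/, coda /∅/ ok → well-formed
[jbjso] — violates constraint (vi): syllable 1 onset /jbjs/ has 4 consonants (> 3) → ill-formed
[gbmo] — σ1 onset /gbm/ (3C), coda /∅/ ok → well-formed
[bib] — σ1 onset /b/, coda /b/ ok → well-formed

[bu.dvus], [be.be], [gbmo], [bib]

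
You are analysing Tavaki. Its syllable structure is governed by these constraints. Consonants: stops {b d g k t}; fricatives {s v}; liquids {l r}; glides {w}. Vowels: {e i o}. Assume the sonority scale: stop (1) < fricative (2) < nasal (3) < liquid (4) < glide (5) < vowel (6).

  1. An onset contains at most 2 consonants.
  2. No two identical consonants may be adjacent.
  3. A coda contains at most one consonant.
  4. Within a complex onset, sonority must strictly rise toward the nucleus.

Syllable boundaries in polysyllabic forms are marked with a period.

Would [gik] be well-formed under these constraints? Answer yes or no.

yes

[gik] — σ1 onset /g/, coda /k/ ok → well-formed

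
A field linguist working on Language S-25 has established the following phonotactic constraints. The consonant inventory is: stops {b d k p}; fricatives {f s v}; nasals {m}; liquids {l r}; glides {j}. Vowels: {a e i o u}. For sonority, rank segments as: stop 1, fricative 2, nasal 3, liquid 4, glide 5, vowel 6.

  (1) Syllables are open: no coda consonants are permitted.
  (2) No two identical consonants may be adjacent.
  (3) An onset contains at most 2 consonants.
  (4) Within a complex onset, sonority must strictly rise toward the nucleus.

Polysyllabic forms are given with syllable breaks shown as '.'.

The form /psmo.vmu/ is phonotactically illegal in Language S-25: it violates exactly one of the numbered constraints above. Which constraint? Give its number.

3

/psmo.vmu/: syllable 1 onset /psm/ has 3 consonants (> 2).
This is a violation of constraint 3: "An onset contains at most 2 consonants."
The remaining constraints (1, 2, 4) are satisfied.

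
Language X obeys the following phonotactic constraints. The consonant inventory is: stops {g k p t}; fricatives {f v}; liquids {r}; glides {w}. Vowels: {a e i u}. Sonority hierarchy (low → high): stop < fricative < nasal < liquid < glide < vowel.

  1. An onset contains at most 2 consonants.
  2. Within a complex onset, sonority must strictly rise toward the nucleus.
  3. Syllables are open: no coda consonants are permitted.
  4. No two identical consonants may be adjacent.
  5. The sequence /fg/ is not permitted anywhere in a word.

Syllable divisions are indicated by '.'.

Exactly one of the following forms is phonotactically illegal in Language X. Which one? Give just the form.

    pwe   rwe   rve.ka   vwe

rve.ka

pwe — σ1 onset /pw/ (1→5 rises), coda /∅/ ok → phonotactically legal
rwe — σ1 onset /rw/ (4→5 rises), coda /∅/ ok → phonotactically legal
rve.ka — violates constraint 2: syllable 1 onset /rv/: /r/ (liquid, 4) → /v/ (fricative, 2) does not rise → phonotactically illegal
vwe — σ1 onset /vw/ (2→5 rises), coda /∅/ ok → phonotactically legal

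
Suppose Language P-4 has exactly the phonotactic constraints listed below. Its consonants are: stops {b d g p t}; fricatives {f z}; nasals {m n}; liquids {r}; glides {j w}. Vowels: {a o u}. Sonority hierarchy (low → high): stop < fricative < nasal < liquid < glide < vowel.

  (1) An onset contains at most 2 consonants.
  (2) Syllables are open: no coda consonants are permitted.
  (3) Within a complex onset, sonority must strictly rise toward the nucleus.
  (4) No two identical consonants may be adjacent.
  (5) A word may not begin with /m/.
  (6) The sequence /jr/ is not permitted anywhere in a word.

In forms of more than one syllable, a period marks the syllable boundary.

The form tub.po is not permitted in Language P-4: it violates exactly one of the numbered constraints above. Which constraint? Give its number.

tub.po: syllable 1 coda /b/ has 1 consonant (> 0).
This is a violation of constraint 2: "Syllables are open: no coda consonants are permitted."
The remaining constraints (1, 3, 4, 5, 6) are satisfied.

2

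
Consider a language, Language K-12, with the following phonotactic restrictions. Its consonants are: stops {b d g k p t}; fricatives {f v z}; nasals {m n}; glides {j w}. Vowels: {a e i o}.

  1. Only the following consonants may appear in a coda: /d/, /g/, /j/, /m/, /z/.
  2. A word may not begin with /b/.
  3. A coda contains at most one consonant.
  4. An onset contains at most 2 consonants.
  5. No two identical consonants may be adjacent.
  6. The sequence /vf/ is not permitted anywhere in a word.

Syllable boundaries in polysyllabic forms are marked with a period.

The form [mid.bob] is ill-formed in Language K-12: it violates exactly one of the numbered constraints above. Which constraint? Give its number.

[mid.bob]: syllable 2 coda contains /b/, which is not a licensed coda consonant.
This is a violation of constraint 1: "Only the following consonants may appear in a coda: /d/, /g/, /j/, /m/, /z/."
The remaining constraints (2, 3, 4, 5, 6) are satisfied.

1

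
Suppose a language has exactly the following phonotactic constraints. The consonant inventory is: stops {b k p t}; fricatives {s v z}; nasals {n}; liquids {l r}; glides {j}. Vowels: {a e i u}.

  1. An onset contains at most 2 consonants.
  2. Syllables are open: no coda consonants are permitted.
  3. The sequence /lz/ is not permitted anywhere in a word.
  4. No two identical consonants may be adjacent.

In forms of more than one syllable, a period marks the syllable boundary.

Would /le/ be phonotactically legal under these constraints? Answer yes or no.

yes

/le/ — σ1 onset /l/, coda /∅/ ok → phonotactically legal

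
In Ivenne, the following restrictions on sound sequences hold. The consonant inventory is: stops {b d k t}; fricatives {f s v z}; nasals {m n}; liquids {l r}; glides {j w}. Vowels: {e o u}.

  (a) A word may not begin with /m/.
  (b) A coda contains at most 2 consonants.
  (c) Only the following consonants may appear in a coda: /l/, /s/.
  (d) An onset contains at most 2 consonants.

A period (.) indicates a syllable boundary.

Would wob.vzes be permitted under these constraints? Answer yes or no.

wob.vzes — violates constraint (c): syllable 1 coda contains /b/, which is not a licensed coda consonant → not permitted

no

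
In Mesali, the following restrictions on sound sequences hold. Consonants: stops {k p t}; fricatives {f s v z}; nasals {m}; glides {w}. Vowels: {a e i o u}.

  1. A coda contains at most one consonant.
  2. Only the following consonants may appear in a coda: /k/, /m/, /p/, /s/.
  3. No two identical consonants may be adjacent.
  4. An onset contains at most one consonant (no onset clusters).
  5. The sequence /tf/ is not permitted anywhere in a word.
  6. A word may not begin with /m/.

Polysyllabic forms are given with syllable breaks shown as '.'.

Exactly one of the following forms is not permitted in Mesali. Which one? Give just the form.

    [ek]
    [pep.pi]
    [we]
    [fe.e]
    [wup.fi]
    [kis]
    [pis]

[pep.pi]

[ek] — σ1 onset /∅/, coda /k/ ok → permitted
[pep.pi] — violates constraint 3: adjacent identical consonants /pp/ → not permitted
[we] — σ1 onset /w/, coda /∅/ ok → permitted
[fe.e] — σ1 onset /f/, coda /∅/ ok; σ2 onset /∅/, coda /∅/ ok → permitted
[wup.fi] — σ1 onset /w/, coda /p/ ok; σ2 onset /f/, coda /∅/ ok → permitted
[kis] — σ1 onset /k/, coda /s/ ok → permitted
[pis] — σ1 onset /p/, coda /s/ ok → permitted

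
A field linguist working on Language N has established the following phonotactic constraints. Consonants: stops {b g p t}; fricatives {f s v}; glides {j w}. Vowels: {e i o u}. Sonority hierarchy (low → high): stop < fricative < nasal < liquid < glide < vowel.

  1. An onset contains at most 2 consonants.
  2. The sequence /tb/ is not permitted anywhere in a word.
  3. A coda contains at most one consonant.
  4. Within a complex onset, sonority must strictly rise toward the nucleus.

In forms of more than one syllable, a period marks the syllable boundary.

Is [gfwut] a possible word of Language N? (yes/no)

no

[gfwut] — violates constraint 1: syllable 1 onset /gfw/ has 3 consonants (> 2) → illicit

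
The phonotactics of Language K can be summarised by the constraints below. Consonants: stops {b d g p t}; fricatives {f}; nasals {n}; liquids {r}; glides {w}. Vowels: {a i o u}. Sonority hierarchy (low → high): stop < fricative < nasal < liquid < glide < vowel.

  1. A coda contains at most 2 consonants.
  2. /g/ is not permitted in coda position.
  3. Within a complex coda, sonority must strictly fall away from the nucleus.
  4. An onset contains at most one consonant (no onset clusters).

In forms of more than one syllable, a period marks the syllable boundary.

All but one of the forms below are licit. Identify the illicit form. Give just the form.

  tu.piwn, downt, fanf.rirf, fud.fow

downt

tu.piwn — σ1 onset /t/, coda /∅/ ok; σ2 onset /p/, coda /wn/ (5→3 falls) ok → licit
downt — violates constraint 1: syllable 1 coda /wnt/ has 3 consonants (> 2) → illicit
fanf.rirf — σ1 onset /f/, coda /nf/ (3→2 falls) ok; σ2 onset /r/, coda /rf/ (4→2 falls) ok → licit
fud.fow — σ1 onset /f/, coda /d/ ok; σ2 onset /f/, coda /w/ ok → licit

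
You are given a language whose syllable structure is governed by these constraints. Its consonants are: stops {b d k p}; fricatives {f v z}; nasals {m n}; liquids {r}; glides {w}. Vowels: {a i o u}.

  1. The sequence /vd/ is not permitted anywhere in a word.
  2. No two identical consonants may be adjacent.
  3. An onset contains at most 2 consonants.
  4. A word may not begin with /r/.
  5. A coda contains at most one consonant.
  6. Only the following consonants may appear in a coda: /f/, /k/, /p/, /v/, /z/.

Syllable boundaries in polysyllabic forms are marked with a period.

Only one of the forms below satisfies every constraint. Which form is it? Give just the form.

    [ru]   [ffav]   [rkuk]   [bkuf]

[bkuf]

[ru] — violates constraint 4: word begins with /r/ → not permitted
[ffav] — violates constraint 2: adjacent identical consonants /ff/ → not permitted
[rkuk] — violates constraint 4: word begins with /r/ → not permitted
[bkuf] — σ1 onset /bk/ (2C), coda /f/ ok → permitted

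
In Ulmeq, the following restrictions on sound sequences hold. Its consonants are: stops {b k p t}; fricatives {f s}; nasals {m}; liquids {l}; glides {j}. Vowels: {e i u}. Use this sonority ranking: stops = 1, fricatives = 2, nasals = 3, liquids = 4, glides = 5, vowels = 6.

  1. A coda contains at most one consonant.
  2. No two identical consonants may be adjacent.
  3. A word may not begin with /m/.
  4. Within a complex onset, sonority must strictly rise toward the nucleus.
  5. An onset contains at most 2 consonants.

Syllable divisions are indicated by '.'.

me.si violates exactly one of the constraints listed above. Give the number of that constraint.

me.si: word begins with /m/.
This is a violation of constraint 3: "A word may not begin with /m/."
The remaining constraints (1, 2, 4, 5) are satisfied.

3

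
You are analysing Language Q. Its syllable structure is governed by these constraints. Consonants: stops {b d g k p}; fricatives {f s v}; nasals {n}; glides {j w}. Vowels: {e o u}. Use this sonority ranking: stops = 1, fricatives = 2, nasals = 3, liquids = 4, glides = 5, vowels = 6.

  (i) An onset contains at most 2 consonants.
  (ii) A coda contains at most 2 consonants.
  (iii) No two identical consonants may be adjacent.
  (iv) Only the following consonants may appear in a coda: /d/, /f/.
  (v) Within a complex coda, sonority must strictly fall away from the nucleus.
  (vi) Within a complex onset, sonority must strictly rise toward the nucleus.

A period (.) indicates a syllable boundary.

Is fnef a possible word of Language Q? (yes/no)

yes

fnef — σ1 onset /fn/ (2→3 rises), coda /f/ ok → licit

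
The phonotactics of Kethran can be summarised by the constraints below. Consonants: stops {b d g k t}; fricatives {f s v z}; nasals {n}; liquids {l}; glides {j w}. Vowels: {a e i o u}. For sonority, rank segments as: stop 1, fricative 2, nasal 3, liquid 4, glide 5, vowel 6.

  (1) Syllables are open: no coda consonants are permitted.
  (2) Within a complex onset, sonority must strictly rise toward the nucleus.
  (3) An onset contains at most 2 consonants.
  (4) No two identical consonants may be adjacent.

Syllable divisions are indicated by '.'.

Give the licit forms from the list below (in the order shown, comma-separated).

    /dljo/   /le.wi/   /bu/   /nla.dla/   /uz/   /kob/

/dljo/ — violates constraint 3: syllable 1 onset /dlj/ has 3 consonants (> 2) → illicit
/le.wi/ — σ1 onset /l/, coda /∅/ ok; σ2 onset /w/, coda /∅/ ok → licit
/bu/ — σ1 onset /b/, coda /∅/ ok → licit
/nla.dla/ — σ1 onset /nl/ (3→4 rises), coda /∅/ ok; σ2 onset /dl/ (1→4 rises), coda /∅/ ok → licit
/uz/ — violates constraint 1: syllable 1 coda /z/ has 1 consonant (> 0) → illicit
/kob/ — violates constraint 1: syllable 1 coda /b/ has 1 consonant (> 0) → illicit

/le.wi/, /bu/, /nla.dla/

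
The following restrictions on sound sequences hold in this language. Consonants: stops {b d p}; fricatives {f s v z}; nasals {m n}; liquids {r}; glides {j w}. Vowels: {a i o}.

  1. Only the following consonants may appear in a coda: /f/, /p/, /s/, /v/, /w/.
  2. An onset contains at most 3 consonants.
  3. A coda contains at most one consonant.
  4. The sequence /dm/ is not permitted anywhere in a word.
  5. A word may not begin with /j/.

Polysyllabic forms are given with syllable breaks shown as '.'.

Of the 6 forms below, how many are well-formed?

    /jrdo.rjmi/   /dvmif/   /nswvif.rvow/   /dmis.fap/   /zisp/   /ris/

2

/jrdo.rjmi/ — violates constraint 5: word begins with /j/ → ill-formed
/dvmif/ — σ1 onset /dvm/ (3C), coda /f/ ok → well-formed
/nswvif.rvow/ — violates constraint 2: syllable 1 onset /nswv/ has 4 consonants (> 3) → ill-formed
/dmis.fap/ — violates constraint 4: contains banned sequence /dm/ → ill-formed
/zisp/ — violates constraint 3: syllable 1 coda /sp/ has 2 consonants (> 1) → ill-formed
/ris/ — σ1 onset /r/, coda /s/ ok → well-formed
Well-formed: /dvmif/, /ris/ → 2.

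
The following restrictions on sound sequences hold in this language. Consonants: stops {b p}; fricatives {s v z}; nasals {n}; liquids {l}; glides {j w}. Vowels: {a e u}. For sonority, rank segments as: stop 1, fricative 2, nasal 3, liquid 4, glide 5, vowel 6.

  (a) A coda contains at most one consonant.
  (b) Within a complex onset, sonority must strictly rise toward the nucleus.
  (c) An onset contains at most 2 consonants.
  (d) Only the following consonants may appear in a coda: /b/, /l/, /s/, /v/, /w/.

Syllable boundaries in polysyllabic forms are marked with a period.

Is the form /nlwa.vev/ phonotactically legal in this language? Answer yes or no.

/nlwa.vev/ — violates constraint (c): syllable 1 onset /nlw/ has 3 consonants (> 2) → phonotactically illegal

no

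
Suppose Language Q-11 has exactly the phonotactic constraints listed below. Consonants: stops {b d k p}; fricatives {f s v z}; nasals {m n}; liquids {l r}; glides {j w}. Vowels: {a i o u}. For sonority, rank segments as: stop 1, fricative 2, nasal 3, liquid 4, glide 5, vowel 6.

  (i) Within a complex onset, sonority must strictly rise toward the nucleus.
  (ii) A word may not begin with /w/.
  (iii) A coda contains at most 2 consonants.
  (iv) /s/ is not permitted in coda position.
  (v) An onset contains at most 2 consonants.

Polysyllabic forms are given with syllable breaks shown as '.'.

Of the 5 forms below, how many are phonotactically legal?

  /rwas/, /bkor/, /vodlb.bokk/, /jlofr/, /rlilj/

0

/rwas/ — violates constraint (iv): syllable 1 coda contains /s/ → phonotactically illegal
/bkor/ — violates constraint (i): syllable 1 onset /bk/: /b/ (stop, 1) → /k/ (stop, 1) does not rise → phonotactically illegal
/vodlb.bokk/ — violates constraint (iii): syllable 1 coda /dlb/ has 3 consonants (> 2) → phonotactically illegal
/jlofr/ — violates constraint (i): syllable 1 onset /jl/: /j/ (glide, 5) → /l/ (liquid, 4) does not rise → phonotactically illegal
/rlilj/ — violates constraint (i): syllable 1 onset /rl/: /r/ (liquid, 4) → /l/ (liquid, 4) does not rise → phonotactically illegal
No form is phonotactically legal → 0.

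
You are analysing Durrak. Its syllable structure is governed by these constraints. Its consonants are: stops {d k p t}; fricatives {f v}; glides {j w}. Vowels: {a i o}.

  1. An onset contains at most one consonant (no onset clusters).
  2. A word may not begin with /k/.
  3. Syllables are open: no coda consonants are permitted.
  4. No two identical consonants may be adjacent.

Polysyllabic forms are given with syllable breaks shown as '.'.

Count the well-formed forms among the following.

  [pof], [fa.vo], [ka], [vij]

1

[pof] — violates constraint 3: syllable 1 coda /f/ has 1 consonant (> 0) → ill-formed
[fa.vo] — σ1 onset /f/, coda /∅/ ok; σ2 onset /v/, coda /∅/ ok → well-formed
[ka] — violates constraint 2: word begins with /k/ → ill-formed
[vij] — violates constraint 3: syllable 1 coda /j/ has 1 consonant (> 0) → ill-formed
Well-formed: [fa.vo] → 1.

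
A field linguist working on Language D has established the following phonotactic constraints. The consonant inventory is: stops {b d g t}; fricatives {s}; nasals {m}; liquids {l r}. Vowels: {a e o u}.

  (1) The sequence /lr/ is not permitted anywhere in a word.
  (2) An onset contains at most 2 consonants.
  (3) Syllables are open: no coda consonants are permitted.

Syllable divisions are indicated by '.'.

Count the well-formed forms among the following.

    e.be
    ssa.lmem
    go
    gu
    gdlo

3

e.be — σ1 onset /∅/, coda /∅/ ok; σ2 onset /b/, coda /∅/ ok → well-formed
ssa.lmem — violates constraint 3: syllable 2 coda /m/ has 1 consonant (> 0) → ill-formed
go — σ1 onset /g/, coda /∅/ ok → well-formed
gu — σ1 onset /g/, coda /∅/ ok → well-formed
gdlo — violates constraint 2: syllable 1 onset /gdl/ has 3 consonants (> 2) → ill-formed
Well-formed: e.be, go, gu → 3.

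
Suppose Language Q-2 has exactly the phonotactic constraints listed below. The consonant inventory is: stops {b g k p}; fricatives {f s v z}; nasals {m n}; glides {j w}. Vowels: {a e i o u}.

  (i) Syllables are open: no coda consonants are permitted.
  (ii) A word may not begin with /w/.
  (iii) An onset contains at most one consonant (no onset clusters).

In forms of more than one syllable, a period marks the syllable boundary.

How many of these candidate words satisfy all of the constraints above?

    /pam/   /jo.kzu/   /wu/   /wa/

/pam/ — violates constraint (i): syllable 1 coda /m/ has 1 consonant (> 0) → illicit
/jo.kzu/ — violates constraint (iii): syllable 2 onset /kz/ has 2 consonants (> 1) → illicit
/wu/ — violates constraint (ii): word begins with /w/ → illicit
/wa/ — violates constraint (ii): word begins with /w/ → illicit
No form is licit → 0.

0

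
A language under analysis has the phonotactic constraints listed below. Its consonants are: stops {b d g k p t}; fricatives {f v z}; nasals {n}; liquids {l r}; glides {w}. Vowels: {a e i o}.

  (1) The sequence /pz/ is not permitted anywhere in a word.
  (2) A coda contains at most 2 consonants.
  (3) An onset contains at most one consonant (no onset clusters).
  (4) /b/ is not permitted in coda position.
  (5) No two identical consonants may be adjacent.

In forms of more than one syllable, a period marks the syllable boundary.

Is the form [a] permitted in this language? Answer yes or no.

yes

[a] — σ1 onset /∅/, coda /∅/ ok → permitted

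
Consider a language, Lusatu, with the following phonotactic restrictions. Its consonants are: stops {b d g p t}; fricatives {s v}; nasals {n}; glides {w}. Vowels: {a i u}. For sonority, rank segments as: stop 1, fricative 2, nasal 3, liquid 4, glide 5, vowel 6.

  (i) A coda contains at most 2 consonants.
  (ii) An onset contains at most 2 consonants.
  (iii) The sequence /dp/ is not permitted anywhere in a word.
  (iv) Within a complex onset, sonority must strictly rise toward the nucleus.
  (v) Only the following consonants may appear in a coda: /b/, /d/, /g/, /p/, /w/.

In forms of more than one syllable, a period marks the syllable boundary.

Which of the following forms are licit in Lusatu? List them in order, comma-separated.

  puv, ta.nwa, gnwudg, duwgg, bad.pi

ta.nwa

puv — violates constraint (v): syllable 1 coda contains /v/, which is not a licensed coda consonant → illicit
ta.nwa — σ1 onset /t/, coda /∅/ ok; σ2 onset /nw/ (3→5 rises), coda /∅/ ok → licit
gnwudg — violates constraint (ii): syllable 1 onset /gnw/ has 3 consonants (> 2) → illicit
duwgg — violates constraint (i): syllable 1 coda /wgg/ has 3 consonants (> 2) → illicit
bad.pi — violates constraint (iii): contains banned sequence /dp/ → illicit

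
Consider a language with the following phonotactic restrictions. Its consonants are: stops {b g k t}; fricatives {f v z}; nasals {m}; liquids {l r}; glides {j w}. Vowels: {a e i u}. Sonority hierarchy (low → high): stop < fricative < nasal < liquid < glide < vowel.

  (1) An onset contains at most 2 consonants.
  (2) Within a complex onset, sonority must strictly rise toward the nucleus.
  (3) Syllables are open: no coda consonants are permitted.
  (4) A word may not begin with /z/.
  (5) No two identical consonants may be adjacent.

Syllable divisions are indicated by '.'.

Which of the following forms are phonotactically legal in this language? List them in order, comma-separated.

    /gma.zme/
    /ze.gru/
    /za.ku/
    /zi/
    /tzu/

/gma.zme/ — σ1 onset /gm/ (1→3 rises), coda /∅/ ok; σ2 onset /zm/ (2→3 rises), coda /∅/ ok → phonotactically legal
/ze.gru/ — violates constraint 4: word begins with /z/ → phonotactically illegal
/za.ku/ — violates constraint 4: word begins with /z/ → phonotactically illegal
/zi/ — violates constraint 4: word begins with /z/ → phonotactically illegal
/tzu/ — σ1 onset /tz/ (1→2 rises), coda /∅/ ok → phonotactically legal

/gma.zme/, /tzu/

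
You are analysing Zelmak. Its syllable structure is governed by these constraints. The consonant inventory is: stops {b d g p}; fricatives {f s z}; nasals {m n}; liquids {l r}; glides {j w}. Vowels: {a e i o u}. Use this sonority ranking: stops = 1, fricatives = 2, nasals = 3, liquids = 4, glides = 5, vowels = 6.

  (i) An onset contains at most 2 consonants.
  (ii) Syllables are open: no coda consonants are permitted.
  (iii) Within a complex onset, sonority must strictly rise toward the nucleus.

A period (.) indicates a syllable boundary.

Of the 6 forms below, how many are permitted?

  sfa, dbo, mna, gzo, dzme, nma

1

sfa — violates constraint (iii): syllable 1 onset /sf/: /s/ (fricative, 2) → /f/ (fricative, 2) does not rise → not permitted
dbo — violates constraint (iii): syllable 1 onset /db/: /d/ (stop, 1) → /b/ (stop, 1) does not rise → not permitted
mna — violates constraint (iii): syllable 1 onset /mn/: /m/ (nasal, 3) → /n/ (nasal, 3) does not rise → not permitted
gzo — σ1 onset /gz/ (1→2 rises), coda /∅/ ok → permitted
dzme — violates constraint (i): syllable 1 onset /dzm/ has 3 consonants (> 2) → not permitted
nma — violates constraint (iii): syllable 1 onset /nm/: /n/ (nasal, 3) → /m/ (nasal, 3) does not rise → not permitted
Permitted: gzo → 1.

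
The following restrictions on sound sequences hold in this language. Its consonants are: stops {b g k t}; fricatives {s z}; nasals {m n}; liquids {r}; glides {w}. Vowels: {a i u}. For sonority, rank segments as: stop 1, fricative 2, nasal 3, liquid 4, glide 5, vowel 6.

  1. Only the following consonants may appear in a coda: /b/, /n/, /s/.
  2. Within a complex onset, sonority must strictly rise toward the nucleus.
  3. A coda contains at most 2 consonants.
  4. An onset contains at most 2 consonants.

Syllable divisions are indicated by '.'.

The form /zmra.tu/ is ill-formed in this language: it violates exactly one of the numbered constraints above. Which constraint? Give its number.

/zmra.tu/: syllable 1 onset /zmr/ has 3 consonants (> 2).
This is a violation of constraint 4: "An onset contains at most 2 consonants."
The remaining constraints (1, 2, 3) are satisfied.

4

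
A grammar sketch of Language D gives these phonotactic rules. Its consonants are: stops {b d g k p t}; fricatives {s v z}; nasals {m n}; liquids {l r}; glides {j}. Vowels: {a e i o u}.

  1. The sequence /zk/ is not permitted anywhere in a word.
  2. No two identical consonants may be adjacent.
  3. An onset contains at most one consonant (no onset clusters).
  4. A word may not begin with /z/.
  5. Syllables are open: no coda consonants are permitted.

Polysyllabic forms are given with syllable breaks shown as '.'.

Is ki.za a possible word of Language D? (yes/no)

yes

ki.za — σ1 onset /k/, coda /∅/ ok; σ2 onset /z/, coda /∅/ ok → phonotactically legal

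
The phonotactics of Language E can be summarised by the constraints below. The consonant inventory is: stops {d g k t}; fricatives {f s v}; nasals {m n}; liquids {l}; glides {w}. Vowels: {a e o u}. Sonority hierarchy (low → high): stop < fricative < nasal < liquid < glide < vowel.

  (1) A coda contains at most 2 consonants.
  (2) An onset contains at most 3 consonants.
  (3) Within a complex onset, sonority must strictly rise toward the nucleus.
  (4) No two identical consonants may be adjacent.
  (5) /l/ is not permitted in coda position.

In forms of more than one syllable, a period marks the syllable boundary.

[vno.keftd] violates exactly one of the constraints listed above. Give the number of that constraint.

[vno.keftd]: syllable 2 coda /ftd/ has 3 consonants (> 2).
This is a violation of constraint 1: "A coda contains at most 2 consonants."
The remaining constraints (2, 3, 4, 5) are satisfied.

1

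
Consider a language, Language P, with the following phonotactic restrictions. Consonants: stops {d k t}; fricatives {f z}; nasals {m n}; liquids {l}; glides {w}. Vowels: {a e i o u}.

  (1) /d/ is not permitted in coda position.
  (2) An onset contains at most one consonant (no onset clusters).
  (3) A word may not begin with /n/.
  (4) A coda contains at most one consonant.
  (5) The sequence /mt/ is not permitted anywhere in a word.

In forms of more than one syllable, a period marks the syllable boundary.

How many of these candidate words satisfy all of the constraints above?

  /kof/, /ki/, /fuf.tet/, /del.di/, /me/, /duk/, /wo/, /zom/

8

/kof/ — σ1 onset /k/, coda /f/ ok → licit
/ki/ — σ1 onset /k/, coda /∅/ ok → licit
/fuf.tet/ — σ1 onset /f/, coda /f/ ok; σ2 onset /t/, coda /t/ ok → licit
/del.di/ — σ1 onset /d/, coda /l/ ok; σ2 onset /d/, coda /∅/ ok → licit
/me/ — σ1 onset /m/, coda /∅/ ok → licit
/duk/ — σ1 onset /d/, coda /k/ ok → licit
/wo/ — σ1 onset /w/, coda /∅/ ok → licit
/zom/ — σ1 onset /z/, coda /m/ ok → licit
Licit: /kof/, /ki/, /fuf.tet/, /del.di/, /me/, /duk/, /wo/, /zom/ → 8.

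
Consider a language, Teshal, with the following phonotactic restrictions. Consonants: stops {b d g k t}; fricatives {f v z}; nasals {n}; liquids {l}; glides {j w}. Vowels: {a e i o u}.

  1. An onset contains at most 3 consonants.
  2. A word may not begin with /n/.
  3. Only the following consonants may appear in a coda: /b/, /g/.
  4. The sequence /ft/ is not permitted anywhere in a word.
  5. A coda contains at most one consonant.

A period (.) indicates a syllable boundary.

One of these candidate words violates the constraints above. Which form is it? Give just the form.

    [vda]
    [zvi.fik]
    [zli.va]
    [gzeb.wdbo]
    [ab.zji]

[vda] — σ1 onset /vd/ (2C), coda /∅/ ok → phonotactically legal
[zvi.fik] — violates constraint 3: syllable 2 coda contains /k/, which is not a licensed coda consonant → phonotactically illegal
[zli.va] — σ1 onset /zl/ (2C), coda /∅/ ok; σ2 onset /v/, coda /∅/ ok → phonotactically legal
[gzeb.wdbo] — σ1 onset /gz/ (2C), coda /b/ ok; σ2 onset /wdb/ (3C), coda /∅/ ok → phonotactically legal
[ab.zji] — σ1 onset /∅/, coda /b/ ok; σ2 onset /zj/ (2C), coda /∅/ ok → phonotactically legal

[zvi.fik]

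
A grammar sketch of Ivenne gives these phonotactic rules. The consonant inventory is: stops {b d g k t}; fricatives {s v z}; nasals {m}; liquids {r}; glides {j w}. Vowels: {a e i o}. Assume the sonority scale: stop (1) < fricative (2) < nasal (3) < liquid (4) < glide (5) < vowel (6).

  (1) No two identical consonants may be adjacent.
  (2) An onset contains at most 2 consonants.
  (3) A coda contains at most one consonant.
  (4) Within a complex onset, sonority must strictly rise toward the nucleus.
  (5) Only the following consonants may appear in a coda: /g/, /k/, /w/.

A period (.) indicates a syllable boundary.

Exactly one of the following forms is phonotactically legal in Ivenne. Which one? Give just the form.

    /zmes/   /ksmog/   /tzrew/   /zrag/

/zrag/

/zmes/ — violates constraint 5: syllable 1 coda contains /s/, which is not a licensed coda consonant → phonotactically illegal
/ksmog/ — violates constraint 2: syllable 1 onset /ksm/ has 3 consonants (> 2) → phonotactically illegal
/tzrew/ — violates constraint 2: syllable 1 onset /tzr/ has 3 consonants (> 2) → phonotactically illegal
/zrag/ — σ1 onset /zr/ (2→4 rises), coda /g/ ok → phonotactically legal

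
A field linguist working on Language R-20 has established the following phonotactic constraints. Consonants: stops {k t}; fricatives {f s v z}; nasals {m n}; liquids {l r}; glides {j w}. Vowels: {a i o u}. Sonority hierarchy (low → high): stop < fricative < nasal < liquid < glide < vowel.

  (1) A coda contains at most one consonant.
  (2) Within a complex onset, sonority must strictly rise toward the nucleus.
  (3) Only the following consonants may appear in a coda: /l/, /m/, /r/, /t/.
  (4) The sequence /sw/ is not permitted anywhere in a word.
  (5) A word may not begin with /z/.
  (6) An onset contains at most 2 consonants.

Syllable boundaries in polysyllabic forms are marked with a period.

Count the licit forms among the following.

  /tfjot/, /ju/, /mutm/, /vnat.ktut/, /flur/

2

/tfjot/ — violates constraint 6: syllable 1 onset /tfj/ has 3 consonants (> 2) → illicit
/ju/ — σ1 onset /j/, coda /∅/ ok → licit
/mutm/ — violates constraint 1: syllable 1 coda /tm/ has 2 consonants (> 1) → illicit
/vnat.ktut/ — violates constraint 2: syllable 2 onset /kt/: /k/ (stop, 1) → /t/ (stop, 1) does not rise → illicit
/flur/ — σ1 onset /fl/ (2→4 rises), coda /r/ ok → licit
Licit: /ju/, /flur/ → 2.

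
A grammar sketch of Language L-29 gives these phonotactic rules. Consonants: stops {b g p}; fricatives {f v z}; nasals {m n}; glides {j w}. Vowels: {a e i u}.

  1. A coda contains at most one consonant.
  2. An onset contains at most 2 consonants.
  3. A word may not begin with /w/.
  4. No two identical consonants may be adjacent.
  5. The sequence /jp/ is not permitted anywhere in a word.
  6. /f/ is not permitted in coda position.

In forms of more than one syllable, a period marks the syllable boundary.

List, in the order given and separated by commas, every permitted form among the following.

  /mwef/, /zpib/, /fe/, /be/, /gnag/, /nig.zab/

/mwef/ — violates constraint 6: syllable 1 coda contains /f/ → not permitted
/zpib/ — σ1 onset /zp/ (2C), coda /b/ ok → permitted
/fe/ — σ1 onset /f/, coda /∅/ ok → permitted
/be/ — σ1 onset /b/, coda /∅/ ok → permitted
/gnag/ — σ1 onset /gn/ (2C), coda /g/ ok → permitted
/nig.zab/ — σ1 onset /n/, coda /g/ ok; σ2 onset /z/, coda /b/ ok → permitted

/zpib/, /fe/, /be/, /gnag/, /nig.zab/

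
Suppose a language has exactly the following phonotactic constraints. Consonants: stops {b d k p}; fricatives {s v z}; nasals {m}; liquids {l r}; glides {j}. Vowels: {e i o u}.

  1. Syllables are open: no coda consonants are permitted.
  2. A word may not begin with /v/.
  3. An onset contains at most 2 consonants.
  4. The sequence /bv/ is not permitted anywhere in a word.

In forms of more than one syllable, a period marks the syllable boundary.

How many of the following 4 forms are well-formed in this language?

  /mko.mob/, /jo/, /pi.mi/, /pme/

3

/mko.mob/ — violates constraint 1: syllable 2 coda /b/ has 1 consonant (> 0) → ill-formed
/jo/ — σ1 onset /j/, coda /∅/ ok → well-formed
/pi.mi/ — σ1 onset /p/, coda /∅/ ok; σ2 onset /m/, coda /∅/ ok → well-formed
/pme/ — σ1 onset /pm/ (2C), coda /∅/ ok → well-formed
Well-formed: /jo/, /pi.mi/, /pme/ → 3.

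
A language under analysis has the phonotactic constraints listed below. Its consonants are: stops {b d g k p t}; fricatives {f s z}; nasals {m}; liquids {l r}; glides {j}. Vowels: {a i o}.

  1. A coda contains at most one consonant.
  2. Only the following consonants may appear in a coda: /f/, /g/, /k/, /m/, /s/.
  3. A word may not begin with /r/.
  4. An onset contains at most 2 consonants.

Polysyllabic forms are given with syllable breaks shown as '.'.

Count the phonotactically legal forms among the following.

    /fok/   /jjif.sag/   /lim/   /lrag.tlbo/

3

/fok/ — σ1 onset /f/, coda /k/ ok → phonotactically legal
/jjif.sag/ — σ1 onset /jj/ (2C), coda /f/ ok; σ2 onset /s/, coda /g/ ok → phonotactically legal
/lim/ — σ1 onset /l/, coda /m/ ok → phonotactically legal
/lrag.tlbo/ — violates constraint 4: syllable 2 onset /tlb/ has 3 consonants (> 2) → phonotactically illegal
Phonotactically legal: /fok/, /jjif.sag/, /lim/ → 3.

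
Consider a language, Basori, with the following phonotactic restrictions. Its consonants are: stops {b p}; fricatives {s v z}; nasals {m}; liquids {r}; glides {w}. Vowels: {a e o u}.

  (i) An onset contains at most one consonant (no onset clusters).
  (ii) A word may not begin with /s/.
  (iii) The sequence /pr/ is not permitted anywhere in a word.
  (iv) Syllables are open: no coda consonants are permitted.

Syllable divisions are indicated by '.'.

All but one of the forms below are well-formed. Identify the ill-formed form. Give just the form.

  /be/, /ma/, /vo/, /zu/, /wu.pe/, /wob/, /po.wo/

/wob/

/be/ — σ1 onset /b/, coda /∅/ ok → well-formed
/ma/ — σ1 onset /m/, coda /∅/ ok → well-formed
/vo/ — σ1 onset /v/, coda /∅/ ok → well-formed
/zu/ — σ1 onset /z/, coda /∅/ ok → well-formed
/wu.pe/ — σ1 onset /w/, coda /∅/ ok; σ2 onset /p/, coda /∅/ ok → well-formed
/wob/ — violates constraint (iv): syllable 1 coda /b/ has 1 consonant (> 0) → ill-formed
/po.wo/ — σ1 onset /p/, coda /∅/ ok; σ2 onset /w/, coda /∅/ ok → well-formed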